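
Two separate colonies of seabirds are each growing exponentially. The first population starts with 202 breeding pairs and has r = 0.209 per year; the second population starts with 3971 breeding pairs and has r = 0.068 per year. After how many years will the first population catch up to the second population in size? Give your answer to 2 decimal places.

Set 202·e^(0.209t) = 3971·e^(0.068t).
e^((0.209 − 0.068)t) = 3971/202 → e^(0.141·t) = 19.658.
0.141·t = ln(19.658) = 2.9785, so t = 2.9785/0.141 = 21.124.

21.12 years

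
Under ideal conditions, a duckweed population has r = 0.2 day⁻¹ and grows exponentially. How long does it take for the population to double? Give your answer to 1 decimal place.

Doubling time t_d = ln(2)/r = 0.6931/0.2 = 3.4657.

3.5 days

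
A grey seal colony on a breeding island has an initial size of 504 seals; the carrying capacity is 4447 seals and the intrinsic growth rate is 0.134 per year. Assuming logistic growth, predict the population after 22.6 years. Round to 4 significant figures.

A = (K − N₀)/N₀ = (4447 − 504)/504 = 7.8234.
N(t) = K/(1 + A·e^(−rt)) = 4447/(1 + 7.8234×e^(−0.134×22.6)).
e^(−3.028) = 0.048393; denominator = 1 + 7.8234×0.048393 = 1.3786.
N = 4447/1.3786 = 3225.74.

3226 seals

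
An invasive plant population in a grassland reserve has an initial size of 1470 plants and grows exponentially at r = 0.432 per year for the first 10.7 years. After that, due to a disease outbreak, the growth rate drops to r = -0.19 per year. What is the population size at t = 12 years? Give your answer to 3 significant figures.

Phase 1: N(10.7) = 1470·e^(0.432×10.7) = 1470·e^4.622 = 149555.
Phase 2 runs for 12 − 10.7 = 1.3 years at r = -0.19.
N(12) = 149555·e^(-0.19×1.3) = 149555·e^-0.247 = 116823.

117000 plants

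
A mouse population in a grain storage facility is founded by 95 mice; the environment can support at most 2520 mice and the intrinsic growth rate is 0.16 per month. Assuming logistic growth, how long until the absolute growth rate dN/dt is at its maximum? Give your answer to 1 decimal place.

20.2 months

Logistic growth is fastest at N = K/2 = 1260.
A = (K − N₀)/N₀ = 25.526. Set K/(1 + A·e^(−rt)) = K/2 → A·e^(−rt) = 1.
e^(−0.16t) = 1/25.526 = 0.0391753, so t = ln(25.526)/0.16 = 3.2397/0.16 = 20.248.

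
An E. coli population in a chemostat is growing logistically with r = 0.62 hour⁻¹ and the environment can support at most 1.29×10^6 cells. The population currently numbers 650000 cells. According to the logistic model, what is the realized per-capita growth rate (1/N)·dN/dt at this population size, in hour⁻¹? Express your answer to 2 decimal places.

(1/N)·dN/dt = r(1 − N/K) = 0.62 × (1 − 650000/1.29×10^6).
= 0.62 × 0.49612 = 0.3076.

0.31 per hour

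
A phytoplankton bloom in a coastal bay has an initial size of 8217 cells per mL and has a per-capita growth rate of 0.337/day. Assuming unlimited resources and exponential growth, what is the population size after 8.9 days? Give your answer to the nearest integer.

N(t) = N₀·e^(rt) = 8217 × e^(0.337×8.9) = 8217 × e^2.999.
e^2.999 ≈ 20.071, so N ≈ 8217 × 20.071 = 164927.

164927 cells per mL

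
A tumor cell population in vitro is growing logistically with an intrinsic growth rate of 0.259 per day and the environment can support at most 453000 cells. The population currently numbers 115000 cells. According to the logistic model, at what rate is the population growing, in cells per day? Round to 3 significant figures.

22200 cells per day

dN/dt = rN(1 − N/K) = 0.259 × 115000 × (1 − 115000/453000).
1 − 115000/453000 = 0.74614; dN/dt = 0.259 × 115000 × 0.74614 = 22224.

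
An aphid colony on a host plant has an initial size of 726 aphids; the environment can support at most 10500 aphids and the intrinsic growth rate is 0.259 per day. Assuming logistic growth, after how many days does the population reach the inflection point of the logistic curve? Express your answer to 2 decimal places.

Logistic growth is fastest at N = K/2 = 5250.
A = (K − N₀)/N₀ = 13.463. Set K/(1 + A·e^(−rt)) = K/2 → A·e^(−rt) = 1.
e^(−0.259t) = 1/13.463 = 0.0742787, so t = ln(13.463)/0.259 = 2.5999/0.259 = 10.038.

10.04 days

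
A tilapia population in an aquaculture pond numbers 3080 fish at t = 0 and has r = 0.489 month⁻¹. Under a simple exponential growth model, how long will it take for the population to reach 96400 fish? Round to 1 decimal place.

Set N₀·e^(rt) = 96400: e^(0.489·t) = 96400/3080 = 31.299.
0.489·t = ln(31.299) = 3.4436, so t = 3.4436/0.489 = 7.0421.

7.0 months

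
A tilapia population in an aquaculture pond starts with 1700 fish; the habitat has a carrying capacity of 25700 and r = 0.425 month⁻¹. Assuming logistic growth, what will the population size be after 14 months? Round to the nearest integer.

A = (K − N₀)/N₀ = (25700 − 1700)/1700 = 14.118.
N(t) = K/(1 + A·e^(−rt)) = 25700/(1 + 14.118×e^(−0.425×14)).
e^(−5.95) = 0.0026058; denominator = 1 + 14.118×0.0026058 = 1.0368.
N = 25700/1.0368 = 24788.1.

24788 fish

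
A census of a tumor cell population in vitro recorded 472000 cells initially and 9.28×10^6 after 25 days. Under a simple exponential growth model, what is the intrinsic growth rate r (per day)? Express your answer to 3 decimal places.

From N(t) = N₀·e^(rt): e^(r·25) = 9.28×10^6/472000 = 19.661.
r·25 = ln(19.661) = 2.9786, so r = 2.9786/25 = 0.11915.

0.119 per day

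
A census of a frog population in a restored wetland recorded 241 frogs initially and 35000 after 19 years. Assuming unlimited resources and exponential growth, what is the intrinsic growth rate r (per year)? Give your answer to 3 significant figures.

0.262 per year

From N(t) = N₀·e^(rt): e^(r·19) = 35000/241 = 145.23.
r·19 = ln(145.23) = 4.9783, so r = 4.9783/19 = 0.26202.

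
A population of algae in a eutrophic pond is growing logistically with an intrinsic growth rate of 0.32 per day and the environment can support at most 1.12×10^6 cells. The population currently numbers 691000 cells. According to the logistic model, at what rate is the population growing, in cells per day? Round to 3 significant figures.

84700 cells per day

dN/dt = rN(1 − N/K) = 0.32 × 691000 × (1 − 691000/1.12×10^6).
1 − 691000/1.12×10^6 = 0.38304; dN/dt = 0.32 × 691000 × 0.38304 = 84697.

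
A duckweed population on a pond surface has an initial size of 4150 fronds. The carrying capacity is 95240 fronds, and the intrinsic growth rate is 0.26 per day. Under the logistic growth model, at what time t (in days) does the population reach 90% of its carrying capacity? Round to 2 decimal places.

20.33 days

A = (K − N₀)/N₀ = (95240 − 4150)/4150 = 21.949.
Solve 95240/(1 + 21.949·e^(−0.26t)) = 85716: 1 + 21.949·e^(−0.26t) = 1.1111, so e^(−0.26t) = 0.00506215.
−0.26·t = ln(0.00506215) = -5.286, so t = 5.286/0.26 = 20.331.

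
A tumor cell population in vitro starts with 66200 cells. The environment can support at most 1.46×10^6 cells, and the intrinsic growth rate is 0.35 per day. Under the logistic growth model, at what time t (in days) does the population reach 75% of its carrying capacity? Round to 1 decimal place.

A = (K − N₀)/N₀ = (1.46×10^6 − 66200)/66200 = 21.054.
Solve 1.46×10^6/(1 + 21.054·e^(−0.35t)) = 1.095×10^6: 1 + 21.054·e^(−0.35t) = 1.3333, so e^(−0.35t) = 0.015832.
−0.35·t = ln(0.015832) = -4.1457, so t = 4.1457/0.35 = 11.845.

11.8 days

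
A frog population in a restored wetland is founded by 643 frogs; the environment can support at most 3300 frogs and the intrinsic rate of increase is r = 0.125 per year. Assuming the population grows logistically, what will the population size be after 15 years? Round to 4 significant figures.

A = (K − N₀)/N₀ = (3300 − 643)/643 = 4.1322.
N(t) = K/(1 + A·e^(−rt)) = 3300/(1 + 4.1322×e^(−0.125×15)).
e^(−1.875) = 0.15335; denominator = 1 + 4.1322×0.15335 = 1.6337.
N = 3300/1.6337 = 2019.96.

2020 frogs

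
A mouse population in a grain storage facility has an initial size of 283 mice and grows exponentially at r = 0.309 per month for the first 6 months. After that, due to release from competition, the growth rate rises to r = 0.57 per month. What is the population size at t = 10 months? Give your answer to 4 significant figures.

17670 mice

Phase 1: N(6) = 283·e^(0.309×6) = 283·e^1.854 = 1807.04.
Phase 2 runs for 10 − 6 = 4 months at r = 0.57.
N(10) = 1807.04·e^(0.57×4) = 1807.04·e^2.28 = 17666.9.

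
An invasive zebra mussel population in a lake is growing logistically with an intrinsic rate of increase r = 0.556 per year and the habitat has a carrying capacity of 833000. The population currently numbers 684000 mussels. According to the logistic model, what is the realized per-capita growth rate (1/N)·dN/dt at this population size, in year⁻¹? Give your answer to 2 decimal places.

(1/N)·dN/dt = r(1 − N/K) = 0.556 × (1 − 684000/833000).
= 0.556 × 0.17887 = 0.099453.

0.10 per year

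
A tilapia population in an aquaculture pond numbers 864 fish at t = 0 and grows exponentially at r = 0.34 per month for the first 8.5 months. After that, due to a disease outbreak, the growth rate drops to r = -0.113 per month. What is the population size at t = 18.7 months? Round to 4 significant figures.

Phase 1: N(8.5) = 864·e^(0.34×8.5) = 864·e^2.89 = 15546.2.
Phase 2 runs for 18.7 − 8.5 = 10.2 months at r = -0.113.
N(18.7) = 15546.2·e^(-0.113×10.2) = 15546.2·e^-1.153 = 4909.72.

4910 fish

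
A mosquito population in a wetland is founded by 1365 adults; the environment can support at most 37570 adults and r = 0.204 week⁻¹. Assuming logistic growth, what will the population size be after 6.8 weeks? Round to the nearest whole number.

4927 adults

A = (K − N₀)/N₀ = (37570 − 1365)/1365 = 26.524.
N(t) = K/(1 + A·e^(−rt)) = 37570/(1 + 26.524×e^(−0.204×6.8)).
e^(−1.387) = 0.24977; denominator = 1 + 26.524×0.24977 = 7.6249.
N = 37570/7.6249 = 4927.25.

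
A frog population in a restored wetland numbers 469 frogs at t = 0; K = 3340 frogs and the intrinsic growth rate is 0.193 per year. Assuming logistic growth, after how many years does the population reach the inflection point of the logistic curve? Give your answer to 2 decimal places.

Logistic growth is fastest at N = K/2 = 1670.
A = (K − N₀)/N₀ = 6.1215. Set K/(1 + A·e^(−rt)) = K/2 → A·e^(−rt) = 1.
e^(−0.193t) = 1/6.1215 = 0.163358, so t = ln(6.1215)/0.193 = 1.8118/0.193 = 9.3876.

9.39 years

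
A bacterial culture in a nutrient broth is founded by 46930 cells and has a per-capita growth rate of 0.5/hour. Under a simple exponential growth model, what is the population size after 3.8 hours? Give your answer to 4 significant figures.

313800 cells

N(t) = N₀·e^(rt) = 46930 × e^(0.5×3.8) = 46930 × e^1.9.
e^1.9 ≈ 6.6859, so N ≈ 46930 × 6.6859 = 313769.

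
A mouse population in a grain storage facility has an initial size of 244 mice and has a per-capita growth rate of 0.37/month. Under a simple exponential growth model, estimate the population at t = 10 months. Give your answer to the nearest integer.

N(t) = N₀·e^(rt) = 244 × e^(0.37×10) = 244 × e^3.7.
e^3.7 ≈ 40.447, so N ≈ 244 × 40.447 = 9869.14.

9869 mice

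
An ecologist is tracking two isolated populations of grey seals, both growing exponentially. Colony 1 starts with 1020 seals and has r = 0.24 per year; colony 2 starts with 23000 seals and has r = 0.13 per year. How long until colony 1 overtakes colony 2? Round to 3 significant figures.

Set 1020·e^(0.24t) = 23000·e^(0.13t).
e^((0.24 − 0.13)t) = 23000/1020 → e^(0.11·t) = 22.549.
0.11·t = ln(22.549) = 3.1157, so t = 3.1157/0.11 = 28.324.

28.3 years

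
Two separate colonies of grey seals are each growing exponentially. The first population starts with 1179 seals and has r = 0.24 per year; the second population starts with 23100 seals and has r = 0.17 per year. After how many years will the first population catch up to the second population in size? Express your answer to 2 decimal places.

Set 1179·e^(0.24t) = 23100·e^(0.17t).
e^((0.24 − 0.17)t) = 23100/1179 → e^(0.07·t) = 19.593.
0.07·t = ln(19.593) = 2.9752, so t = 2.9752/0.07 = 42.502.

42.50 years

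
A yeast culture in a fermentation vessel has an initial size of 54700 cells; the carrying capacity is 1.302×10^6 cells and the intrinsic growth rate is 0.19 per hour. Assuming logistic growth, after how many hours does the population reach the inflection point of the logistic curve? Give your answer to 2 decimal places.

Logistic growth is fastest at N = K/2 = 651000.
A = (K − N₀)/N₀ = 22.803. Set K/(1 + A·e^(−rt)) = K/2 → A·e^(−rt) = 1.
e^(−0.19t) = 1/22.803 = 0.0438547, so t = ln(22.803)/0.19 = 3.1269/0.19 = 16.457.

16.46 hours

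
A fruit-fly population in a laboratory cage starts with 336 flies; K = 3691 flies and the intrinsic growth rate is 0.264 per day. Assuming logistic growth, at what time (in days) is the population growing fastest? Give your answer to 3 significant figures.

8.72 days

Logistic growth is fastest at N = K/2 = 1845.5.
A = (K − N₀)/N₀ = 9.9851. Set K/(1 + A·e^(−rt)) = K/2 → A·e^(−rt) = 1.
e^(−0.264t) = 1/9.9851 = 0.100149, so t = ln(9.9851)/0.264 = 2.3011/0.264 = 8.7163.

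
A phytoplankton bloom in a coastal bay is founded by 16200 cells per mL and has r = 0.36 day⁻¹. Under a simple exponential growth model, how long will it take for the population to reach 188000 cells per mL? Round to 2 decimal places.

6.81 days

Set N₀·e^(rt) = 188000: e^(0.36·t) = 188000/16200 = 11.605.
0.36·t = ln(11.605) = 2.4514, so t = 2.4514/0.36 = 6.8095.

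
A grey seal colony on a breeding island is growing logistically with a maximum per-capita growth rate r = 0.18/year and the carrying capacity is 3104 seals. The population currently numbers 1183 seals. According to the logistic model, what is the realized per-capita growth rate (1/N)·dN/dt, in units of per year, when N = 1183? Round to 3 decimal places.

0.111 per year

(1/N)·dN/dt = r(1 − N/K) = 0.18 × (1 − 1183/3104).
= 0.18 × 0.61888 = 0.1114.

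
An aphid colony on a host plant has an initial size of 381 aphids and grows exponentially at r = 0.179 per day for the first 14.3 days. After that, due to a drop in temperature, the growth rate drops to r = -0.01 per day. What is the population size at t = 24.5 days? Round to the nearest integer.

4449 aphids

Phase 1: N(14.3) = 381·e^(0.179×14.3) = 381·e^2.56 = 4927.07.
Phase 2 runs for 24.5 − 14.3 = 10.2 days at r = -0.01.
N(24.5) = 4927.07·e^(-0.01×10.2) = 4927.07·e^-0.102 = 4449.29.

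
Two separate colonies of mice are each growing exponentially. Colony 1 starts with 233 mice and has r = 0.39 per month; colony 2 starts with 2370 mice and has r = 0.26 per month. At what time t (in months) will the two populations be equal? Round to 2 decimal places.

Set 233·e^(0.39t) = 2370·e^(0.26t).
e^((0.39 − 0.26)t) = 2370/233 → e^(0.13·t) = 10.172.
0.13·t = ln(10.172) = 2.3196, so t = 2.3196/0.13 = 17.843.

17.84 months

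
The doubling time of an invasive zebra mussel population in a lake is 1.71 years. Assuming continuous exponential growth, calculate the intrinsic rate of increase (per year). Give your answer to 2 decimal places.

0.41 per year

r = ln(2)/t_d = 0.6931/1.71 = 0.40535.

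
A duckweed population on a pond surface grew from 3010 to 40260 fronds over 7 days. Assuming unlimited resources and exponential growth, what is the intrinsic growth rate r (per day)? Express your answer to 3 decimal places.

From N(t) = N₀·e^(rt): e^(r·7) = 40260/3010 = 13.375.
r·7 = ln(13.375) = 2.5934, so r = 2.5934/7 = 0.37049.

0.370 per day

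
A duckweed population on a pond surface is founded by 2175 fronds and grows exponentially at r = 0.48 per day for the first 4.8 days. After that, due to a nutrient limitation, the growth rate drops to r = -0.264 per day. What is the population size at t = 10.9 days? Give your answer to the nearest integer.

Phase 1: N(4.8) = 2175·e^(0.48×4.8) = 2175·e^2.304 = 21780.8.
Phase 2 runs for 10.9 − 4.8 = 6.1 days at r = -0.264.
N(10.9) = 21780.8·e^(-0.264×6.1) = 21780.8·e^-1.61 = 4351.97.

4352 fronds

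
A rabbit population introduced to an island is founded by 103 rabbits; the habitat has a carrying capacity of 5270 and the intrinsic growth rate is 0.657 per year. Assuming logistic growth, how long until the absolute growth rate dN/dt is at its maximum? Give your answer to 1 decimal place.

6.0 years

Logistic growth is fastest at N = K/2 = 2635.
A = (K − N₀)/N₀ = 50.165. Set K/(1 + A·e^(−rt)) = K/2 → A·e^(−rt) = 1.
e^(−0.657t) = 1/50.165 = 0.0199342, so t = ln(50.165)/0.657 = 3.9153/0.657 = 5.9594.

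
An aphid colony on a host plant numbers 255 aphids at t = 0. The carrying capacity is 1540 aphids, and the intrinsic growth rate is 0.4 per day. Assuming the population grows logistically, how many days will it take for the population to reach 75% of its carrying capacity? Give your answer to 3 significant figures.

6.79 days

A = (K − N₀)/N₀ = (1540 − 255)/255 = 5.0392.
Solve 1540/(1 + 5.0392·e^(−0.4t)) = 1155: 1 + 5.0392·e^(−0.4t) = 1.3333, so e^(−0.4t) = 0.0661479.
−0.4·t = ln(0.0661479) = -2.7159, so t = 2.7159/0.4 = 6.7897.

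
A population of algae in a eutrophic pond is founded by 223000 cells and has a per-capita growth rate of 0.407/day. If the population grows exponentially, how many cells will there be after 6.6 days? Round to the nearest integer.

N(t) = N₀·e^(rt) = 223000 × e^(0.407×6.6) = 223000 × e^2.686.
e^2.686 ≈ 14.676, so N ≈ 223000 × 14.676 = 3.272704×10^6.

3272704 cells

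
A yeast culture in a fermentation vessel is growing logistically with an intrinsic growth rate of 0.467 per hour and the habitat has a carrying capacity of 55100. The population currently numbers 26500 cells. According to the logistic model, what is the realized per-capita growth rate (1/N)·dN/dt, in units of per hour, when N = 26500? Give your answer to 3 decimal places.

(1/N)·dN/dt = r(1 − N/K) = 0.467 × (1 − 26500/55100).
= 0.467 × 0.51906 = 0.2424.

0.242 per hour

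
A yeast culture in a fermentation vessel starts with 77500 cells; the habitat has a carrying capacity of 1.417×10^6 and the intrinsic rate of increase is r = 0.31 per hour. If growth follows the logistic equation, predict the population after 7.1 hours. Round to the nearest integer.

A = (K − N₀)/N₀ = (1.417×10^6 − 77500)/77500 = 17.284.
N(t) = K/(1 + A·e^(−rt)) = 1.417×10^6/(1 + 17.284×e^(−0.31×7.1)).
e^(−2.201) = 0.11069; denominator = 1 + 17.284×0.11069 = 2.9132.
N = 1.417×10^6/2.9132 = 486408.

486408 cells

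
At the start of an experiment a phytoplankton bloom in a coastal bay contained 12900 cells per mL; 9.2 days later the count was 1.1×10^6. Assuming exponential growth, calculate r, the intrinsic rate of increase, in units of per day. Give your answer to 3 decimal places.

0.483 per day

From N(t) = N₀·e^(rt): e^(r·9.2) = 1.1×10^6/12900 = 85.271.
r·9.2 = ln(85.271) = 4.4458, so r = 4.4458/9.2 = 0.48324.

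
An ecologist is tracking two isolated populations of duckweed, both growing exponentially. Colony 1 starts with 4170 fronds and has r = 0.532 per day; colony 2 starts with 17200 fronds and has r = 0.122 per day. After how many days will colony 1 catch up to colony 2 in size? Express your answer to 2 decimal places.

Set 4170·e^(0.532t) = 17200·e^(0.122t).
e^((0.532 − 0.122)t) = 17200/4170 → e^(0.41·t) = 4.1247.
0.41·t = ln(4.1247) = 1.417, so t = 1.417/0.41 = 3.4561.

3.46 days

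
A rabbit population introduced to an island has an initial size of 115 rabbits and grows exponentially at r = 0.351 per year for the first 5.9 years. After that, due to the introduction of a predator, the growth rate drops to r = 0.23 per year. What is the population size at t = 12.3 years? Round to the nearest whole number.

Phase 1: N(5.9) = 115·e^(0.351×5.9) = 115·e^2.071 = 912.175.
Phase 2 runs for 12.3 − 5.9 = 6.4 years at r = 0.23.
N(12.3) = 912.175·e^(0.23×6.4) = 912.175·e^1.472 = 3975.21.

3975 rabbits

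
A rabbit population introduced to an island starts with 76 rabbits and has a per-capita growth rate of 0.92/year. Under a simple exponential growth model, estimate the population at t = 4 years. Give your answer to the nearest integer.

3013 rabbits

N(t) = N₀·e^(rt) = 76 × e^(0.92×4) = 76 × e^3.68.
e^3.68 ≈ 39.646, so N ≈ 76 × 39.646 = 3013.13.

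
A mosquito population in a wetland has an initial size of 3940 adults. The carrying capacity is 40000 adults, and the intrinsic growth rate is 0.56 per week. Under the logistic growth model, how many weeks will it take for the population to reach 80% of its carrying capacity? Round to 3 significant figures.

6.43 weeks

A = (K − N₀)/N₀ = (40000 − 3940)/3940 = 9.1523.
Solve 40000/(1 + 9.1523·e^(−0.56t)) = 32000: 1 + 9.1523·e^(−0.56t) = 1.25, so e^(−0.56t) = 0.0273156.
−0.56·t = ln(0.0273156) = -3.6003, so t = 3.6003/0.56 = 6.4291.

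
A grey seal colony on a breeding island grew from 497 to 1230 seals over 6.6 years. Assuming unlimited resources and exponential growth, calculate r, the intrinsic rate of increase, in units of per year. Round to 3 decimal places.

From N(t) = N₀·e^(rt): e^(r·6.6) = 1230/497 = 2.4748.
r·6.6 = ln(2.4748) = 0.90618, so r = 0.90618/6.6 = 0.1373.

0.137 per year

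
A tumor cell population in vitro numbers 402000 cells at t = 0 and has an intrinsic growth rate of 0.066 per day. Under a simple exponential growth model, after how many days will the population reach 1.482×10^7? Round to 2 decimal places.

Set N₀·e^(rt) = 1.482×10^7: e^(0.066·t) = 1.482×10^7/402000 = 36.866.
0.066·t = ln(36.866) = 3.6073, so t = 3.6073/0.066 = 54.656.

54.66 days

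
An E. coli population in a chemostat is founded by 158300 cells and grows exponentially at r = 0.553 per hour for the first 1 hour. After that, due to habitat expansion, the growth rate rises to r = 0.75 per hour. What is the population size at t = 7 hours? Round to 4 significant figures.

Phase 1: N(1) = 158300·e^(0.553×1) = 158300·e^0.553 = 275198.
Phase 2 runs for 7 − 1 = 6 hours at r = 0.75.
N(7) = 275198·e^(0.75×6) = 275198·e^4.5 = 2.477256×10^7.

24770000 cells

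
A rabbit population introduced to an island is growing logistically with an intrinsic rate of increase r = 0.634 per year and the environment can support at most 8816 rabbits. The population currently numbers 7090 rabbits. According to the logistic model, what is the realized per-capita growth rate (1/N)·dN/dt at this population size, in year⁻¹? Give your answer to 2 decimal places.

(1/N)·dN/dt = r(1 − N/K) = 0.634 × (1 − 7090/8816).
= 0.634 × 0.19578 = 0.12412.

0.12 per year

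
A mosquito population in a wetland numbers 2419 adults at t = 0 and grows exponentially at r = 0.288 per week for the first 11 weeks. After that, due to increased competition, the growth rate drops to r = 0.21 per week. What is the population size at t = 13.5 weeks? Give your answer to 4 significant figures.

97160 adults

Phase 1: N(11) = 2419·e^(0.288×11) = 2419·e^3.168 = 57475.2.
Phase 2 runs for 13.5 − 11 = 2.5 weeks at r = 0.21.
N(13.5) = 57475.2·e^(0.21×2.5) = 57475.2·e^0.525 = 97159.5.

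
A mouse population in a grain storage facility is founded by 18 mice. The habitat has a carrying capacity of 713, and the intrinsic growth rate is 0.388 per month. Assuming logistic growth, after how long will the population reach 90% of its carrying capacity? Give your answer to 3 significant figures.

15.1 months

A = (K − N₀)/N₀ = (713 − 18)/18 = 38.611.
Solve 713/(1 + 38.611·e^(−0.388t)) = 641.7: 1 + 38.611·e^(−0.388t) = 1.1111, so e^(−0.388t) = 0.0028777.
−0.388·t = ln(0.0028777) = -5.8508, so t = 5.8508/0.388 = 15.079.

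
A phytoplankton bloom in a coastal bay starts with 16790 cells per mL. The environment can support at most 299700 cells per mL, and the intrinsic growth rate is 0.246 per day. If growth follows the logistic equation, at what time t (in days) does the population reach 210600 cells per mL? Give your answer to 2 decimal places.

A = (K − N₀)/N₀ = (299700 − 16790)/16790 = 16.85.
Solve 299700/(1 + 16.85·e^(−0.246t)) = 210600: 1 + 16.85·e^(−0.246t) = 1.4231, so e^(−0.246t) = 0.0251086.
−0.246·t = ln(0.0251086) = -3.6845, so t = 3.6845/0.246 = 14.978.

14.98 days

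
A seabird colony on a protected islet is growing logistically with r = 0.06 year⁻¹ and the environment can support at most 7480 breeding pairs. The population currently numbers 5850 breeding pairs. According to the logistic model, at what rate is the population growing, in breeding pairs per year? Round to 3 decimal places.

76.488 breeding pairs per year

dN/dt = rN(1 − N/K) = 0.06 × 5850 × (1 − 5850/7480).
1 − 5850/7480 = 0.21791; dN/dt = 0.06 × 5850 × 0.21791 = 76.488.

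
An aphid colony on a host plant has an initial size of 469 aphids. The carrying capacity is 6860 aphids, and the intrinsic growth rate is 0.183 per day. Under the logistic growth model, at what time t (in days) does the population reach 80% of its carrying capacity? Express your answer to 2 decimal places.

A = (K − N₀)/N₀ = (6860 − 469)/469 = 13.627.
Solve 6860/(1 + 13.627·e^(−0.183t)) = 5488: 1 + 13.627·e^(−0.183t) = 1.25, so e^(−0.183t) = 0.0183461.
−0.183·t = ln(0.0183461) = -3.9983, so t = 3.9983/0.183 = 21.849.

21.85 days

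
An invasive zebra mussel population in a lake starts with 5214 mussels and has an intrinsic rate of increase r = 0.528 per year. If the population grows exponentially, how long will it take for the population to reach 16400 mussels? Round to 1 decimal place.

Set N₀·e^(rt) = 16400: e^(0.528·t) = 16400/5214 = 3.1454.
0.528·t = ln(3.1454) = 1.1459, so t = 1.1459/0.528 = 2.1703.

2.2 years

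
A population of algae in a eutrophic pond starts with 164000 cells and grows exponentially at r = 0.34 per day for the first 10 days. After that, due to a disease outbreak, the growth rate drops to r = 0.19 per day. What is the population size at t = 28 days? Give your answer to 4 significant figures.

Phase 1: N(10) = 164000·e^(0.34×10) = 164000·e^3.4 = 4.914112×10^6.
Phase 2 runs for 28 − 10 = 18 days at r = 0.19.
N(28) = 4.914112×10^6·e^(0.19×18) = 4.914112×10^6·e^3.42 = 1.502215×10^8.

150200000 cells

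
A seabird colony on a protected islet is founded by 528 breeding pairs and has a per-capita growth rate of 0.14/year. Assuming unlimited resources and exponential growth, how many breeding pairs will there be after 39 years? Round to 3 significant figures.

124000 breeding pairs

N(t) = N₀·e^(rt) = 528 × e^(0.14×39) = 528 × e^5.46.
e^5.46 ≈ 235.1, so N ≈ 528 × 235.1 = 124131.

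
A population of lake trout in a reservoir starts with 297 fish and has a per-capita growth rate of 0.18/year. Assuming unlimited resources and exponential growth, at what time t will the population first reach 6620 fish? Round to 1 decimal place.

Set N₀·e^(rt) = 6620: e^(0.18·t) = 6620/297 = 22.29.
0.18·t = ln(22.29) = 3.1041, so t = 3.1041/0.18 = 17.245.

17.2 years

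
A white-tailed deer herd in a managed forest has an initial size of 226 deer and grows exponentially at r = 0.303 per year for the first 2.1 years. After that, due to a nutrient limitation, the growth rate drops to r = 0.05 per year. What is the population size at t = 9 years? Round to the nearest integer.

Phase 1: N(2.1) = 226·e^(0.303×2.1) = 226·e^0.6363 = 427.022.
Phase 2 runs for 9 − 2.1 = 6.9 years at r = 0.05.
N(9) = 427.022·e^(0.05×6.9) = 427.022·e^0.345 = 602.95.

603 deer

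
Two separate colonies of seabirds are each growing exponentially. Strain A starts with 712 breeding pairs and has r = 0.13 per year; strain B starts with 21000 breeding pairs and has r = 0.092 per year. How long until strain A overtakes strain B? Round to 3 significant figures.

89.1 years

Set 712·e^(0.13t) = 21000·e^(0.092t).
e^((0.13 − 0.092)t) = 21000/712 → e^(0.038·t) = 29.494.
0.038·t = ln(29.494) = 3.3842, so t = 3.3842/0.038 = 89.058.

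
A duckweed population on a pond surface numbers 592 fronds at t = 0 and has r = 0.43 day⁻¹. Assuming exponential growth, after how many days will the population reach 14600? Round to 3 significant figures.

7.45 days

Set N₀·e^(rt) = 14600: e^(0.43·t) = 14600/592 = 24.662.
0.43·t = ln(24.662) = 3.2053, so t = 3.2053/0.43 = 7.4541.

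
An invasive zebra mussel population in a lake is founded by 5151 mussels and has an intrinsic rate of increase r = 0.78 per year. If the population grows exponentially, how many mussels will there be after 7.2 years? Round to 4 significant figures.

1415000 mussels

N(t) = N₀·e^(rt) = 5151 × e^(0.78×7.2) = 5151 × e^5.616.
e^5.616 ≈ 274.79, so N ≈ 5151 × 274.79 = 1.415433×10^6.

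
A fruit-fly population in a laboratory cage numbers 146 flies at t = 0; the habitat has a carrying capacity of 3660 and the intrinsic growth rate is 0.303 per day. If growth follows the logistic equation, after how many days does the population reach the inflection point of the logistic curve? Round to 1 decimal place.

Logistic growth is fastest at N = K/2 = 1830.
A = (K − N₀)/N₀ = 24.068. Set K/(1 + A·e^(−rt)) = K/2 → A·e^(−rt) = 1.
e^(−0.303t) = 1/24.068 = 0.0415481, so t = ln(24.068)/0.303 = 3.1809/0.303 = 10.498.

10.5 days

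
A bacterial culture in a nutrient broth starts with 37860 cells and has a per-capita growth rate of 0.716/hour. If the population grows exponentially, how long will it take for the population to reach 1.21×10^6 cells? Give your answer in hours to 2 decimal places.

Set N₀·e^(rt) = 1.21×10^6: e^(0.716·t) = 1.21×10^6/37860 = 31.96.
0.716·t = ln(31.96) = 3.4645, so t = 3.4645/0.716 = 4.8387.

4.84 hours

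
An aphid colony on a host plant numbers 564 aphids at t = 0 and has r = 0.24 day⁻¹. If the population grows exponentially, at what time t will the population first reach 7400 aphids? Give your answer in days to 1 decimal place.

Set N₀·e^(rt) = 7400: e^(0.24·t) = 7400/564 = 13.121.
0.24·t = ln(13.121) = 2.5742, so t = 2.5742/0.24 = 10.726.

10.7 days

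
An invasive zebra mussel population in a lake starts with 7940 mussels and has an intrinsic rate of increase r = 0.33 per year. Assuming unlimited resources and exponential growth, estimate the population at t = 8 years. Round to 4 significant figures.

N(t) = N₀·e^(rt) = 7940 × e^(0.33×8) = 7940 × e^2.64.
e^2.64 ≈ 14.013, so N ≈ 7940 × 14.013 = 111265.

111300 mussels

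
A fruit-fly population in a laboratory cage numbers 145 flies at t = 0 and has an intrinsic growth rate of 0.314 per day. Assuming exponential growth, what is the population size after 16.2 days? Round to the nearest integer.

N(t) = N₀·e^(rt) = 145 × e^(0.314×16.2) = 145 × e^5.087.
e^5.087 ≈ 161.87, so N ≈ 145 × 161.87 = 23471.3.

23471 flies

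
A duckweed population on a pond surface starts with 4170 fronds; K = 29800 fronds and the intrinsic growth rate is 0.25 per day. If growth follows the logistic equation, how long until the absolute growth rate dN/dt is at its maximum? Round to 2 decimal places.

Logistic growth is fastest at N = K/2 = 14900.
A = (K − N₀)/N₀ = 6.1463. Set K/(1 + A·e^(−rt)) = K/2 → A·e^(−rt) = 1.
e^(−0.25t) = 1/6.1463 = 0.1627, so t = ln(6.1463)/0.25 = 1.8158/0.25 = 7.2634.

7.26 days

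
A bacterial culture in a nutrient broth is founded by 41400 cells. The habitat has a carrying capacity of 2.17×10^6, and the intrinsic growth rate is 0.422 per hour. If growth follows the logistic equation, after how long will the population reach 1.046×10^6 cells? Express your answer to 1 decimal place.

A = (K − N₀)/N₀ = (2.17×10^6 − 41400)/41400 = 51.415.
Solve 2.17×10^6/(1 + 51.415·e^(−0.422t)) = 1.046×10^6: 1 + 51.415·e^(−0.422t) = 2.0746, so e^(−0.422t) = 0.0208997.
−0.422·t = ln(0.0208997) = -3.868, so t = 3.868/0.422 = 9.1659.

9.2 hours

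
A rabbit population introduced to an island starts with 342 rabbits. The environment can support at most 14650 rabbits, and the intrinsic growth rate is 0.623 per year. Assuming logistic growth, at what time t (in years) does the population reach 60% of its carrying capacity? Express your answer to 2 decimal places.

6.64 years

A = (K − N₀)/N₀ = (14650 − 342)/342 = 41.836.
Solve 14650/(1 + 41.836·e^(−0.623t)) = 8790: 1 + 41.836·e^(−0.623t) = 1.6667, so e^(−0.623t) = 0.0159351.
−0.623·t = ln(0.0159351) = -4.1392, so t = 4.1392/0.623 = 6.644.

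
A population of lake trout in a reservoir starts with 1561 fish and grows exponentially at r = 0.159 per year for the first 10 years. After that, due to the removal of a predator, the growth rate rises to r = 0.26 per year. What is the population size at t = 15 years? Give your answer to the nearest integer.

Phase 1: N(10) = 1561·e^(0.159×10) = 1561·e^1.59 = 7654.75.
Phase 2 runs for 15 − 10 = 5 years at r = 0.26.
N(15) = 7654.75·e^(0.26×5) = 7654.75·e^1.3 = 28087.6.

28088 fish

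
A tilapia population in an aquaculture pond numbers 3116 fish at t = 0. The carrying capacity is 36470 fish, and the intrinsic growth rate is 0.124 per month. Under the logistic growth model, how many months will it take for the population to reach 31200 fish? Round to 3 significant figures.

33.5 months

A = (K − N₀)/N₀ = (36470 − 3116)/3116 = 10.704.
Solve 36470/(1 + 10.704·e^(−0.124t)) = 31200: 1 + 10.704·e^(−0.124t) = 1.1689, so e^(−0.124t) = 0.0157799.
−0.124·t = ln(0.0157799) = -4.149, so t = 4.149/0.124 = 33.46.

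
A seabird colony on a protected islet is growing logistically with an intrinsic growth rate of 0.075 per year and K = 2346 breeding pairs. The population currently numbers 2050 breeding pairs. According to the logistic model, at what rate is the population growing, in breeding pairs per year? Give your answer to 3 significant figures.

dN/dt = rN(1 − N/K) = 0.075 × 2050 × (1 − 2050/2346).
1 − 2050/2346 = 0.12617; dN/dt = 0.075 × 2050 × 0.12617 = 19.399.

19.4 breeding pairs per year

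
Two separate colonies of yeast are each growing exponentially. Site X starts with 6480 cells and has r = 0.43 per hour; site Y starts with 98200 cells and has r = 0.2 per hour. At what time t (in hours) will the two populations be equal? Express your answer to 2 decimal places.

Set 6480·e^(0.43t) = 98200·e^(0.2t).
e^((0.43 − 0.2)t) = 98200/6480 → e^(0.23·t) = 15.154.
0.23·t = ln(15.154) = 2.7183, so t = 2.7183/0.23 = 11.819.

11.82 hours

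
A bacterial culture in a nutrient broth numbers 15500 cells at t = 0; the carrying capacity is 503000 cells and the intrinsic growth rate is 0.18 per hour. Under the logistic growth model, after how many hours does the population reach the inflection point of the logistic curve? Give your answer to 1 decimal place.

Logistic growth is fastest at N = K/2 = 251500.
A = (K − N₀)/N₀ = 31.452. Set K/(1 + A·e^(−rt)) = K/2 → A·e^(−rt) = 1.
e^(−0.18t) = 1/31.452 = 0.0317949, so t = ln(31.452)/0.18 = 3.4485/0.18 = 19.158.

19.2 hours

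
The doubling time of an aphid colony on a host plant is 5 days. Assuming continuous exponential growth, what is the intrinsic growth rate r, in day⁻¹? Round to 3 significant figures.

0.139 per day

r = ln(2)/t_d = 0.6931/5 = 0.13863.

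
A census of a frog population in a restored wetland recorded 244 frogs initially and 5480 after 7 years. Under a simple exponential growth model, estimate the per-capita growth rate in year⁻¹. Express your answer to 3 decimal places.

0.445 per year

From N(t) = N₀·e^(rt): e^(r·7) = 5480/244 = 22.459.
r·7 = ln(22.459) = 3.1117, so r = 3.1117/7 = 0.44453.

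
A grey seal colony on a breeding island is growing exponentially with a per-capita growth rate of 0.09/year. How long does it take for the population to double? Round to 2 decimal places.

Doubling time t_d = ln(2)/r = 0.6931/0.09 = 7.7016.

7.70 years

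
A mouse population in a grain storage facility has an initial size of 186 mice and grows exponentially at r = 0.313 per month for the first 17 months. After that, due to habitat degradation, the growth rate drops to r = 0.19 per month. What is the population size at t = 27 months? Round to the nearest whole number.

254421 mice

Phase 1: N(17) = 186·e^(0.313×17) = 186·e^5.321 = 38053.4.
Phase 2 runs for 27 − 17 = 10 months at r = 0.19.
N(27) = 38053.4·e^(0.19×10) = 38053.4·e^1.9 = 254421.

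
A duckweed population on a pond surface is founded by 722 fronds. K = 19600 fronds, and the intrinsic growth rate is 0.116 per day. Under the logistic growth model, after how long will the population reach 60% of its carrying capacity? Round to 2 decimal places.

31.63 days

A = (K − N₀)/N₀ = (19600 − 722)/722 = 26.147.
Solve 19600/(1 + 26.147·e^(−0.116t)) = 11760: 1 + 26.147·e^(−0.116t) = 1.6667, so e^(−0.116t) = 0.0254971.
−0.116·t = ln(0.0254971) = -3.6692, so t = 3.6692/0.116 = 31.631.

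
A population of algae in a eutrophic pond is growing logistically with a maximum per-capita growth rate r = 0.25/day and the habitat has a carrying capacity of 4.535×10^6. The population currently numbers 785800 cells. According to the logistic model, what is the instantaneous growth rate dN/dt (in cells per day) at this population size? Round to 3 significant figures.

dN/dt = rN(1 − N/K) = 0.25 × 785800 × (1 − 785800/4.535×10^6).
1 − 785800/4.535×10^6 = 0.82673; dN/dt = 0.25 × 785800 × 0.82673 = 1.6241×10^5.

162000 cells per day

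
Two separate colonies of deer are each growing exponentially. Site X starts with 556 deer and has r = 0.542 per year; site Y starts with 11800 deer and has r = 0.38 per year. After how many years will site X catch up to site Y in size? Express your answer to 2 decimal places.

18.86 years

Set 556·e^(0.542t) = 11800·e^(0.38t).
e^((0.542 − 0.38)t) = 11800/556 → e^(0.162·t) = 21.223.
0.162·t = ln(21.223) = 3.0551, so t = 3.0551/0.162 = 18.859.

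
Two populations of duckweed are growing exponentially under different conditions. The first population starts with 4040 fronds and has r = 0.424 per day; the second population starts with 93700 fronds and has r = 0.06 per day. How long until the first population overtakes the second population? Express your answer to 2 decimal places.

8.64 days

Set 4040·e^(0.424t) = 93700·e^(0.06t).
e^((0.424 − 0.06)t) = 93700/4040 → e^(0.364·t) = 23.193.
0.364·t = ln(23.193) = 3.1439, so t = 3.1439/0.364 = 8.637.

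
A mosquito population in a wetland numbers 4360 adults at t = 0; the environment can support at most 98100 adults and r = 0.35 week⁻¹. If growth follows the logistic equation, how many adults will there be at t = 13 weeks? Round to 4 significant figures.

A = (K − N₀)/N₀ = (98100 − 4360)/4360 = 21.5.
N(t) = K/(1 + A·e^(−rt)) = 98100/(1 + 21.5×e^(−0.35×13)).
e^(−4.55) = 0.010567; denominator = 1 + 21.5×0.010567 = 1.2272.
N = 98100/1.2272 = 79938.4.

79940 adults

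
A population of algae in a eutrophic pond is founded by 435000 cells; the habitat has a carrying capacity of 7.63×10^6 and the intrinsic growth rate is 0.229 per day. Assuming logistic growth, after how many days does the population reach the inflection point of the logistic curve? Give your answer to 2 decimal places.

Logistic growth is fastest at N = K/2 = 3.815×10^6.
A = (K − N₀)/N₀ = 16.54. Set K/(1 + A·e^(−rt)) = K/2 → A·e^(−rt) = 1.
e^(−0.229t) = 1/16.54 = 0.0604587, so t = ln(16.54)/0.229 = 2.8058/0.229 = 12.252.

12.25 days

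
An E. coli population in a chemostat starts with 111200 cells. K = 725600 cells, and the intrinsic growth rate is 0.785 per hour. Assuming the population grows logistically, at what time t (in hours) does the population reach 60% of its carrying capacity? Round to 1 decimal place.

2.7 hours

A = (K − N₀)/N₀ = (725600 − 111200)/111200 = 5.5252.
Solve 725600/(1 + 5.5252·e^(−0.785t)) = 435360: 1 + 5.5252·e^(−0.785t) = 1.6667, so e^(−0.785t) = 0.12066.
−0.785·t = ln(0.12066) = -2.1148, so t = 2.1148/0.785 = 2.694.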